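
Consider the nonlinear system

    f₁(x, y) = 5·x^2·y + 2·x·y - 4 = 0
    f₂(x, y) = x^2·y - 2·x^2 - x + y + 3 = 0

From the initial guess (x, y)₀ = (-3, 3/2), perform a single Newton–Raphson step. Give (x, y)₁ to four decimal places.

(-2.1406, 1.0281)

At (-3, 3/2): F = (54.5000, 3.0000).
Jacobian J = [[10·x·y + 2·y, 5·x^2 + 2·x], [2·x·y - 4·x - 1, x^2 + 1]].
At the point, J = [[-42.0000, 39.0000], [2.0000, 10.0000]] (det J = -498.0000).
Solving J·Δ = −F gives Δ = (0.8594, -0.4719).
Then the next iterate is (x, y)₁ = (-2.1406, 1.0281).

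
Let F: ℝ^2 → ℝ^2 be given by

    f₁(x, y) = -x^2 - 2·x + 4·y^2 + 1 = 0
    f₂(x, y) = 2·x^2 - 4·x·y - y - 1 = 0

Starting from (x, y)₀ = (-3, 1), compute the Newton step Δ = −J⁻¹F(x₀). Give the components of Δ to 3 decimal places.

(1.174, -0.837)

At (-3, 1): F = (2.000, 28.000).
Jacobian J = [[-2·x - 2, 8·y], [4·x - 4·y, -4·x - 1]].
At the point, J = [[4.000, 8.000], [-16.000, 11.000]] (det J = 172.000).
Solving J·Δ = −F gives Δ = (1.174, -0.837).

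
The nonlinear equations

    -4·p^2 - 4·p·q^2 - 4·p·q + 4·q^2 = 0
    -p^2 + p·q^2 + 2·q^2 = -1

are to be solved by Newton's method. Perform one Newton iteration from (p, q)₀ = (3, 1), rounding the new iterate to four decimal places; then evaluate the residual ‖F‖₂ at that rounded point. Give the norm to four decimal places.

14.9463

At (3, 1): F = (-56.0000, -3.0000).
Jacobian J = [[-8·p - 4·q^2 - 4·q, -8·p·q - 4·p + 8·q], [-2·p + q^2, 2·p·q + 4·q]].
At the point, J = [[-32.0000, -28.0000], [-5.0000, 10.0000]] (det J = -460.0000).
Solving J·Δ = −F gives Δ = (-1.4000, -0.4000).
Then the next iterate is (p, q)₁ = (1.6000, 0.6000).
Re-evaluating at (1.6000, 0.6000): F = (-14.9440, -0.2640), so ‖F‖₂ = 14.9463.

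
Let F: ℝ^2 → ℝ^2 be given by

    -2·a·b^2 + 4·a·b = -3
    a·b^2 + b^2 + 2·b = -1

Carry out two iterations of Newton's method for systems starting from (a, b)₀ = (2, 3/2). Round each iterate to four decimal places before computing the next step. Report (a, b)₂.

(-2.6279, 1.7921)

At (2, 3/2): F = (6.0000, 10.7500).
Jacobian J = [[-2·b^2 + 4·b, -4·a·b + 4·a], [b^2, 2·a·b + 2·b + 2]].
At the point, J = [[1.5000, -4.0000], [2.2500, 11.0000]] (det J = 25.5000).
Solving J·Δ = −F gives Δ = (-4.2745, -0.1029).
Then the next iterate is (a, b)₁ = (-2.2745, 1.3971).
Round to (-2.2745, 1.3971) and repeat: F = (-0.831675, 1.306518), J = [[1.684623, 3.612816], [1.951888, -1.561208]].
Δ = (-0.3534, 0.3950), so (a, b)₂ = (-2.6279, 1.7921).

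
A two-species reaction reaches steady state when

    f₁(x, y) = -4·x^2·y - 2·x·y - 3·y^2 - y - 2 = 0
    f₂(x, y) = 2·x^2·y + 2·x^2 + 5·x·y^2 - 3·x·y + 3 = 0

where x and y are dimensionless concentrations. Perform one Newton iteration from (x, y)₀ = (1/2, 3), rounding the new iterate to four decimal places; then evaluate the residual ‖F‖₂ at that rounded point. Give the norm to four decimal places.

11.4759

At (1/2, 3): F = (-38.0000, 23.0000).
Jacobian J = [[-8·x·y - 2·y, -4·x^2 - 2·x - 6·y - 1], [4·x·y + 4·x + 5·y^2 - 3·y, 2·x^2 + 10·x·y - 3·x]].
At the point, J = [[-18.0000, -21.0000], [44.0000, 14.0000]] (det J = 672.0000).
Solving J·Δ = −F gives Δ = (0.0729, -1.8720).
Then the next iterate is (x, y)₁ = (0.5729, 1.1280).
Re-evaluating at (0.5729, 1.1280): F = (-9.718518, 6.102931), so ‖F‖₂ = 11.4759.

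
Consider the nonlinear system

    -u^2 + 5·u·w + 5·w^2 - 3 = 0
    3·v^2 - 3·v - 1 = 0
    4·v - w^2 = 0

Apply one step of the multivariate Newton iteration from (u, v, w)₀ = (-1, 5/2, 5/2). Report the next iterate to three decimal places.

(-2.109, 1.646, 2.567)

At (-1, 5/2, 5/2): F = (14.750, 10.250, 3.750).
Jacobian J = [[-2·u + 5·w, 0, 5·u + 10·w], [0, 6·v - 3, 0], [0, 4, -2·w]].
At the point, J = [[14.500, 0.000, 20.000], [0.000, 12.000, 0.000], [0.000, 4.000, -5.000]] (det J = -870.000).
Solving J·Δ = −F gives Δ = (-1.109, -0.854, 0.067).
Then the next iterate is (u, v, w)₁ = (-2.109, 1.646, 2.567).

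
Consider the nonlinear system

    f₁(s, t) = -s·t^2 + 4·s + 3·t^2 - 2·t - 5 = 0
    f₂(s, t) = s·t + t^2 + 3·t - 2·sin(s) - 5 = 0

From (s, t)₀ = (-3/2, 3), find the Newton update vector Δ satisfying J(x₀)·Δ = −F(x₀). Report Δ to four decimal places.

(-0.7904, -1.0981)

At (-3/2, 3): F = (23.5000, 10.494990).
Jacobian J = [[-t^2 + 4, -2·s·t + 6·t - 2], [t - 2·cos(s), s + 2·t + 3]].
At the point, J = [[-5.0000, 25.0000], [2.858526, 7.5000]] (det J = -108.963140).
Solving J·Δ = −F gives Δ = (-0.7904, -1.0981).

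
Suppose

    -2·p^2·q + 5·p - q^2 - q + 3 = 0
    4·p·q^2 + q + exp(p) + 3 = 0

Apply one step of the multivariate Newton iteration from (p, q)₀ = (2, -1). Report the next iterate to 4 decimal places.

(0.3234, -1.1137)

At (2, -1): F = (21.0000, 17.389056).
Jacobian J = [[-4·p·q + 5, -2·p^2 - 2·q - 1], [4·q^2 + exp(p), 8·p·q + 1]].
At the point, J = [[13.0000, -7.0000], [11.389056, -15.0000]] (det J = -115.276607).
Solving J·Δ = −F gives Δ = (-1.6766, -0.1137).
Then the next iterate is (p, q)₁ = (0.3234, -1.1137).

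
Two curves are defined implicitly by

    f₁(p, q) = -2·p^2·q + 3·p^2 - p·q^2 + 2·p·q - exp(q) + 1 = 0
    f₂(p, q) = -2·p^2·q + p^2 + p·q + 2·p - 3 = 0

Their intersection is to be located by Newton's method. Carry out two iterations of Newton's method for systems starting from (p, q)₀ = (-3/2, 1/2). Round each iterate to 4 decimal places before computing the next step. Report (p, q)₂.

(1.7248, -1.5364)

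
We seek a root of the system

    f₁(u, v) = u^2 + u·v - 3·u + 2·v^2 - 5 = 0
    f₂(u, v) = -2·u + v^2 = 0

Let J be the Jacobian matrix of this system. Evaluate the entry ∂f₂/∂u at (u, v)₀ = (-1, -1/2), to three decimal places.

-2.000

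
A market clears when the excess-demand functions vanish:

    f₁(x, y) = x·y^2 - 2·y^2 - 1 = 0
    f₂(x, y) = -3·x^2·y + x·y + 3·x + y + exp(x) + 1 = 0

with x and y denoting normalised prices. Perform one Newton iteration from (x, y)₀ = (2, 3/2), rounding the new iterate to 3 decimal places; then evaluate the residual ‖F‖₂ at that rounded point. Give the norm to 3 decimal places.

At (2, 3/2): F = (-1.000, 0.88906).
Jacobian J = [[y^2, 2·x·y - 4·y], [-6·x·y + y + exp(x) + 3, -3·x^2 + x + 1]].
At the point, J = [[2.250, 0.000], [-6.11094, -9.000]] (det J = -20.250).
Solving J·Δ = −F gives Δ = (0.444, -0.203).
Then the next iterate is (x, y)₁ = (2.444, 1.297).
Re-evaluating at (2.444, 1.297): F = (-0.25310, 1.07642), so ‖F‖₂ = 1.106.

1.106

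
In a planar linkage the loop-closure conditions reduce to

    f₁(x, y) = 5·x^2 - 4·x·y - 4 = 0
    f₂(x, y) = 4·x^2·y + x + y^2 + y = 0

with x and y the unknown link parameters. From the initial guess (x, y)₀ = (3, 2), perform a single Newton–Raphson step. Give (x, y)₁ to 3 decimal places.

(1.880, 1.363)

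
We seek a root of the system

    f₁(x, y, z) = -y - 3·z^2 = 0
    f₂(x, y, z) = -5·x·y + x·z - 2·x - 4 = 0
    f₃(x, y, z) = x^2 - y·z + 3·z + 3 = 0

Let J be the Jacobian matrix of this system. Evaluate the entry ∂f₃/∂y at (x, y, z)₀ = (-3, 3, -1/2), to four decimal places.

∂f₃/∂y = -z.
At (-3, 3, -1/2) this is 0.5000.

0.5000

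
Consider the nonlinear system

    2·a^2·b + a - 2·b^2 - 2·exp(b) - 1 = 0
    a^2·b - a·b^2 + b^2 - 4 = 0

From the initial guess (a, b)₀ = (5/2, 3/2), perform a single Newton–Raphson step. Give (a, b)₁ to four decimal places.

(2.0895, 1.5887)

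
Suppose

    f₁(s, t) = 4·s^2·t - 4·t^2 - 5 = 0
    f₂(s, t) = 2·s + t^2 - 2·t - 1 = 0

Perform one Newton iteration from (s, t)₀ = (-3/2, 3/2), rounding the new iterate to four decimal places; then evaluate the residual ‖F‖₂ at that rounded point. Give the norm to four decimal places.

At (-3/2, 3/2): F = (-0.5000, -4.7500).
Jacobian J = [[8·s·t, 4·s^2 - 8·t], [2, 2·t - 2]].
At the point, J = [[-18.0000, -3.0000], [2.0000, 1.0000]] (det J = -12.0000).
Solving J·Δ = −F gives Δ = (-1.2292, 7.2083).
Then the next iterate is (s, t)₁ = (-2.7292, 8.7083).
Re-evaluating at (-2.7292, 8.7083): F = (-48.881728, 51.959489), so ‖F‖₂ = 71.3387.

71.3387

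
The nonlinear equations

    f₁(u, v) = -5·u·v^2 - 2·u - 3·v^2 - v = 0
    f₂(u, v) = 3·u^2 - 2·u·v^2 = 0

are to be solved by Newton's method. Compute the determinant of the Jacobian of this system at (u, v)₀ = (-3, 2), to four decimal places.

J = [[-5·v^2 - 2, -10·u·v - 6·v - 1], [6·u - 2·v^2, -4·u·v]].
At the point, J = [[-22.0000, 47.0000], [-26.0000, 24.0000]].
det J = 694.0000.

694.0000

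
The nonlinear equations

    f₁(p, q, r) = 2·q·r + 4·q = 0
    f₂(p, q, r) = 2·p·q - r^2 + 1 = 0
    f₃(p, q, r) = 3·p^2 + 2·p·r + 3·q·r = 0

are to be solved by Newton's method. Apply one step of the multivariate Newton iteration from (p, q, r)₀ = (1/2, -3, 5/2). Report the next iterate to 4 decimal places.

At (1/2, -3, 5/2): F = (-27.0000, -8.2500, -19.2500).
Jacobian J = [[0, 2·r + 4, 2·q], [2·q, 2·p, -2·r], [6·p + 2·r, 3·r, 2·p + 3·q]].
At the point, J = [[0.0000, 9.0000, -6.0000], [-6.0000, 1.0000, -5.0000], [8.0000, 7.5000, -8.0000]] (det J = -474.0000).
Solving J·Δ = −F gives Δ = (-0.5665, 2.7152, -0.4272).
Then the next iterate is (p, q, r)₁ = (-0.0665, -0.2848, 2.0728).

(-0.0665, -0.2848, 2.0728)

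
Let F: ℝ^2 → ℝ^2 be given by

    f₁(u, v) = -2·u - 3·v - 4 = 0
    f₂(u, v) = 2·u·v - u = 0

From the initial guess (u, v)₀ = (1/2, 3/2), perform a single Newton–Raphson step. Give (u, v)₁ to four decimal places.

(2.1250, -2.7500)

At (1/2, 3/2): F = (-9.5000, 1.0000).
Jacobian J = [[-2, -3], [2·v - 1, 2·u]].
At the point, J = [[-2.0000, -3.0000], [2.0000, 1.0000]] (det J = 4.0000).
Solving J·Δ = −F gives Δ = (1.6250, -4.2500).
Then the next iterate is (u, v)₁ = (2.1250, -2.7500).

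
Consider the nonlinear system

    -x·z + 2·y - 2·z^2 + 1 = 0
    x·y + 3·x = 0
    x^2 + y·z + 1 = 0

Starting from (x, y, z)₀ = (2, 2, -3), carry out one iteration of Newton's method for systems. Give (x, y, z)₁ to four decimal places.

At (2, 2, -3): F = (-7.0000, 10.0000, -1.0000).
Jacobian J = [[-z, 2, -x - 4·z], [y + 3, x, 0], [2·x, z, y]].
At the point, J = [[3.0000, 2.0000, 10.0000], [5.0000, 2.0000, 0.0000], [4.0000, -3.0000, 2.0000]] (det J = -238.0000).
Solving J·Δ = −F gives Δ = (-1.4622, -1.3445, 1.4076).
Then the next iterate is (x, y, z)₁ = (0.5378, 0.6555, -1.5924).

(0.5378, 0.6555, -1.5924)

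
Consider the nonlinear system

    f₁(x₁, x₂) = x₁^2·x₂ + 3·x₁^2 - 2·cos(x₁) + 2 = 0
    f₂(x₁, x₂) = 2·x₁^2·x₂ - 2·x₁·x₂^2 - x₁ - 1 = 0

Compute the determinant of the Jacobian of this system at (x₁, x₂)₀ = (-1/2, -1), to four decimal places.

J = [[2·x₁·x₂ + 6·x₁ + 2·sin(x₁), x₁^2], [4·x₁·x₂ - 2·x₂^2 - 1, 2·x₁^2 - 4·x₁·x₂]].
At the point, J = [[-2.958851, 0.2500], [-1.0000, -1.5000]].
det J = 4.6883.

4.6883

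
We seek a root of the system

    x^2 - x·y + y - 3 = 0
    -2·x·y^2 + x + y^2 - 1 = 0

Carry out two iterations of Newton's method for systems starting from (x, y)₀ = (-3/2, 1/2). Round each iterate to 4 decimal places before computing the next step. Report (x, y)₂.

At (-3/2, 1/2): F = (0.5000, -1.5000).
Jacobian J = [[2·x - y, -x + 1], [-2·y^2 + 1, -4·x·y + 2·y]].
At the point, J = [[-3.5000, 2.5000], [0.5000, 4.0000]] (det J = -15.2500).
Solving J·Δ = −F gives Δ = (0.3770, 0.3279).
Then the next iterate is (x, y)₁ = (-1.1230, 0.8279).
Round to (-1.1230, 0.8279) and repeat: F = (0.018761, 0.101868), J = [[-3.0739, 2.1230], [-0.370837, 5.374727]].
Δ = (-0.0073, -0.0195), so (x, y)₂ = (-1.1303, 0.8084).

(-1.1303, 0.8084)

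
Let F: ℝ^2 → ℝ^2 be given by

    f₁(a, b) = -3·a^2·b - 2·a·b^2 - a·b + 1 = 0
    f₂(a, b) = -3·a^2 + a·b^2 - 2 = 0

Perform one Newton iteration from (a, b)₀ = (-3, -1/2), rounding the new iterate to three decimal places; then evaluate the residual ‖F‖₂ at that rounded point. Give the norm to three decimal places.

At (-3, -1/2): F = (14.500, -29.750).
Jacobian J = [[-6·a·b - 2·b^2 - b, -3·a^2 - 4·a·b - a], [-6·a + b^2, 2·a·b]].
At the point, J = [[-9.000, -30.000], [18.250, 3.000]] (det J = 520.500).
Solving J·Δ = −F gives Δ = (1.631, -0.006).
Then the next iterate is (a, b)₁ = (-1.369, -0.506).
Re-evaluating at (-1.369, -0.506): F = (3.85329, -7.97300), so ‖F‖₂ = 8.855.

8.855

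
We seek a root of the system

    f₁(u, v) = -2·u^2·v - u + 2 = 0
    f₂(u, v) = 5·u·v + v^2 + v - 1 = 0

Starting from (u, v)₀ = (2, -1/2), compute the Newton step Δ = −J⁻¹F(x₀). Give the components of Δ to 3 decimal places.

At (2, -1/2): F = (4.000, -6.250).
Jacobian J = [[-4·u·v - 1, -2·u^2], [5·v, 5·u + 2·v + 1]].
At the point, J = [[3.000, -8.000], [-2.500, 10.000]] (det J = 10.000).
Solving J·Δ = −F gives Δ = (1.000, 0.875).

(1.000, 0.875)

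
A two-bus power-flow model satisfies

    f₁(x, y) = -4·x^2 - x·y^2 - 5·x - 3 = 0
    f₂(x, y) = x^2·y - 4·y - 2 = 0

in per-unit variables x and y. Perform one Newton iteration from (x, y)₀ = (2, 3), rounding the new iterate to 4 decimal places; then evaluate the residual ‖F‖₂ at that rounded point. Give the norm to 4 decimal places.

36.5808

At (2, 3): F = (-47.0000, -2.0000).
Jacobian J = [[-8·x - y^2 - 5, -2·x·y], [2·x·y, x^2 - 4]].
At the point, J = [[-30.0000, -12.0000], [12.0000, 0.0000]] (det J = 144.0000).
Solving J·Δ = −F gives Δ = (0.1667, -4.3333).
Then the next iterate is (x, y)₁ = (2.1667, -1.3333).
Re-evaluating at (2.1667, -1.3333): F = (-36.463574, -2.926095), so ‖F‖₂ = 36.5808.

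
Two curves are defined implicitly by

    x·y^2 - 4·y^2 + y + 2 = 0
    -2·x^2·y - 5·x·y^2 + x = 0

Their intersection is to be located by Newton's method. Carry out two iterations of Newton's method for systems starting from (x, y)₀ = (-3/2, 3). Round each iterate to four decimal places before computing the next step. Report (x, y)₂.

(-0.7285, 1.0796)

At (-3/2, 3): F = (-44.5000, 52.5000).
Jacobian J = [[y^2, 2·x·y - 8·y + 1], [-4·x·y - 5·y^2 + 1, -2·x^2 - 10·x·y]].
At the point, J = [[9.0000, -32.0000], [-26.0000, 40.5000]] (det J = -467.5000).
Solving J·Δ = −F gives Δ = (-0.2615, -1.4642).
Then the next iterate is (x, y)₁ = (-1.7615, 1.5358).
Round to (-1.7615, 1.5358) and repeat: F = (-10.053744, 9.481775), J = [[2.358682, -16.697023], [0.027839, 20.847353]].
Δ = (1.0330, -0.4562), so (x, y)₂ = (-0.7285, 1.0796).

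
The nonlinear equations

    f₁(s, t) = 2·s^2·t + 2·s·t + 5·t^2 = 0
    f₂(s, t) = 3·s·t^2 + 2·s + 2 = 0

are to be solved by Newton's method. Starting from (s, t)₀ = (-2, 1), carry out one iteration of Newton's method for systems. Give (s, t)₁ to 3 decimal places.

(-4.000, -0.500)

At (-2, 1): F = (9.000, -8.000).
Jacobian J = [[4·s·t + 2·t, 2·s^2 + 2·s + 10·t], [3·t^2 + 2, 6·s·t]].
At the point, J = [[-6.000, 14.000], [5.000, -12.000]] (det J = 2.000).
Solving J·Δ = −F gives Δ = (-2.000, -1.500).
Then the next iterate is (s, t)₁ = (-4.000, -0.500).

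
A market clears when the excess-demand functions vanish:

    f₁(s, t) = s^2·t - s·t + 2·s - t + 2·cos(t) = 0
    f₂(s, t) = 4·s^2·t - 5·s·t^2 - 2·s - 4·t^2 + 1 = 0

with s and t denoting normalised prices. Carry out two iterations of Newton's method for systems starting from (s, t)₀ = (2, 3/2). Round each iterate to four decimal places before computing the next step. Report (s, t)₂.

(-0.4877, 0.1773)

At (2, 3/2): F = (5.641474, -10.5000).
Jacobian J = [[2·s·t - t + 2, s^2 - s - 2·sin(t) - 1], [8·s·t - 5·t^2 - 2, 4·s^2 - 10·s·t - 8·t]].
At the point, J = [[6.5000, -0.994990], [10.7500, -26.0000]] (det J = -158.303858).
Solving J·Δ = −F gives Δ = (-0.9926, -0.8142).
Then the next iterate is (s, t)₁ = (1.0074, 0.6858).
Round to (1.0074, 0.6858) and repeat: F = (2.881938, -2.481147), J = [[2.695950, -2.259130], [1.175391, -8.335730]].
Δ = (-1.4951, -0.5085), so (s, t)₂ = (-0.4877, 0.1773).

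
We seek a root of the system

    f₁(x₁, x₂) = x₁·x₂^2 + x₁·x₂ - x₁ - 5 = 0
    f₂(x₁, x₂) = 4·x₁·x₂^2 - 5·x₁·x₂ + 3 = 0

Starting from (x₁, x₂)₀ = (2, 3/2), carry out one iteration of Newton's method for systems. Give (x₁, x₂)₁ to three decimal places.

(3.547, 0.906)

At (2, 3/2): F = (0.500, 6.000).
Jacobian J = [[x₂^2 + x₂ - 1, 2·x₁·x₂ + x₁], [4·x₂^2 - 5·x₂, 8·x₁·x₂ - 5·x₁]].
At the point, J = [[2.750, 8.000], [1.500, 14.000]] (det J = 26.500).
Solving J·Δ = −F gives Δ = (1.547, -0.594).
Then the next iterate is (x₁, x₂)₁ = (3.547, 0.906).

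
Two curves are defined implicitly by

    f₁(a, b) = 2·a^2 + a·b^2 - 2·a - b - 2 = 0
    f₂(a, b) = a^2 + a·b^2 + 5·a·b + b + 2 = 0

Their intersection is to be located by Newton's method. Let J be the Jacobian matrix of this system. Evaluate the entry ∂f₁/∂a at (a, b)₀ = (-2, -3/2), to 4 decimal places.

-7.7500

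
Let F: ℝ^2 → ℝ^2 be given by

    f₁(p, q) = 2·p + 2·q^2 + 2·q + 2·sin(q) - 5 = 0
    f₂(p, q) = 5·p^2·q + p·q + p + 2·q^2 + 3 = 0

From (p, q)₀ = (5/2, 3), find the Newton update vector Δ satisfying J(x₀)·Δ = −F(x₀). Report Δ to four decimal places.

(-0.4529, -1.9448)

At (5/2, 3): F = (24.282240, 124.7500).
Jacobian J = [[2, 4·q + 2·cos(q) + 2], [10·p·q + q + 1, 5·p^2 + p + 4·q]].
At the point, J = [[2.0000, 12.020015], [79.0000, 45.7500]] (det J = -858.081186).
Solving J·Δ = −F gives Δ = (-0.4529, -1.9448).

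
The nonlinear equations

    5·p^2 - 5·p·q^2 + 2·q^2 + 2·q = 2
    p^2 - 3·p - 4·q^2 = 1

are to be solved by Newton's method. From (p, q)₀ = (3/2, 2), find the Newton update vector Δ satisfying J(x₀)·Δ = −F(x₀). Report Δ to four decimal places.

At (3/2, 2): F = (-8.7500, -19.2500).
Jacobian J = [[10·p - 5·q^2, -10·p·q + 4·q + 2], [2·p - 3, -8·q]].
At the point, J = [[-5.0000, -20.0000], [0.0000, -16.0000]] (det J = 80.0000).
Solving J·Δ = −F gives Δ = (3.0625, -1.2031).

(3.0625, -1.2031)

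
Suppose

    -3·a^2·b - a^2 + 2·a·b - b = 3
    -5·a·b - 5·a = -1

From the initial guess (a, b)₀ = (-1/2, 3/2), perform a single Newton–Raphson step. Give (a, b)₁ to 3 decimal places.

(-0.386, -0.829)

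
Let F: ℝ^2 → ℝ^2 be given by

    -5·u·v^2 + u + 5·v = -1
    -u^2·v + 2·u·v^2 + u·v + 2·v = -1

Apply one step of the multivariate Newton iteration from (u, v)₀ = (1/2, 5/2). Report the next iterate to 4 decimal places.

(1.1752, -0.4400)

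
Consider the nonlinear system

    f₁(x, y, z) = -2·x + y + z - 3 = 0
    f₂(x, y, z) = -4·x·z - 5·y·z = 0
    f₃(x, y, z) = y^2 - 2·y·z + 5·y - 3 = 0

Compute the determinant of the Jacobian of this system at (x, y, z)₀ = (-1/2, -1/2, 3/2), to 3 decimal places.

24.000

J = [[-2, 1, 1], [-4·z, -5·z, -4·x - 5·y], [0, 2·y - 2·z + 5, -2·y]].
At the point, J = [[-2.000, 1.000, 1.000], [-6.000, -7.500, 4.500], [0.000, 1.000, 1.000]].
det J = 24.000.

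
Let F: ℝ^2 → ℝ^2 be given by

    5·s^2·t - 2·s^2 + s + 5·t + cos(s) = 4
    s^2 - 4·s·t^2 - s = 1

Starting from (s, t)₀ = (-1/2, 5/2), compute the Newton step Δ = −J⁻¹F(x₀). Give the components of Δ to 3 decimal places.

(-0.490, -2.547)

At (-1/2, 5/2): F = (11.50258, 12.250).
Jacobian J = [[10·s·t - 4·s - sin(s) + 1, 5·s^2 + 5], [2·s - 4·t^2 - 1, -8·s·t]].
At the point, J = [[-9.02057, 6.250], [-27.000, 10.000]] (det J = 78.54426).
Solving J·Δ = −F gives Δ = (-0.490, -2.547).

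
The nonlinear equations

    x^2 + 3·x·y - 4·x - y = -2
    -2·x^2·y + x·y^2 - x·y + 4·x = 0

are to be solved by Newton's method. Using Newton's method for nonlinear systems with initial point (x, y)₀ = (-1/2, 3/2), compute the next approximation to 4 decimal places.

At (-1/2, 3/2): F = (0.5000, -3.1250).
Jacobian J = [[2·x + 3·y - 4, 3·x - 1], [-4·x·y + y^2 - y + 4, -2·x^2 + 2·x·y - x]].
At the point, J = [[-0.5000, -2.5000], [7.7500, -1.5000]] (det J = 20.1250).
Solving J·Δ = −F gives Δ = (0.4255, 0.1149).
Then the next iterate is (x, y)₁ = (-0.0745, 1.6149).

(-0.0745, 1.6149)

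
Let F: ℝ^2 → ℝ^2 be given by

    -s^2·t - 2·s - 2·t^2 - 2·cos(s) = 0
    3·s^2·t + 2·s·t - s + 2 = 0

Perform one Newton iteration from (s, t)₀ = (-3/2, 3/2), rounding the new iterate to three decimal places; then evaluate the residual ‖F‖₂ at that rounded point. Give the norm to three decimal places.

At (-3/2, 3/2): F = (-5.01647, 9.125).
Jacobian J = [[-2·s·t + 2·sin(s) - 2, -s^2 - 4·t], [6·s·t + 2·t - 1, 3·s^2 + 2·s]].
At the point, J = [[0.50501, -8.250], [-11.500, 3.750]] (det J = -92.98121).
Solving J·Δ = −F gives Δ = (0.607, -0.571).
Then the next iterate is (s, t)₁ = (-0.893, 0.929).
Re-evaluating at (-0.893, 0.929): F = (-1.93507, 3.45630), so ‖F‖₂ = 3.961.

3.961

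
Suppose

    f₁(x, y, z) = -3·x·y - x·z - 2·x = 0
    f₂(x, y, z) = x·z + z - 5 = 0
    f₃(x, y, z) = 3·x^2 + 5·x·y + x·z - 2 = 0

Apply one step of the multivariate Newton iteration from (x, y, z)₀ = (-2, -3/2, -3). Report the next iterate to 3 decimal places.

At (-2, -3/2, -3): F = (-11.000, -2.000, 31.000).
Jacobian J = [[-3·y - z - 2, -3·x, -x], [z, 0, x + 1], [6·x + 5·y + z, 5·x, x]].
At the point, J = [[5.500, 6.000, 2.000], [-3.000, 0.000, -1.000], [-22.500, -10.000, -2.000]] (det J = 104.000).
Solving J·Δ = −F gives Δ = (0.577, 2.548, -3.731).
Then the next iterate is (x, y, z)₁ = (-1.423, 1.048, -6.731).

(-1.423, 1.048, -6.731)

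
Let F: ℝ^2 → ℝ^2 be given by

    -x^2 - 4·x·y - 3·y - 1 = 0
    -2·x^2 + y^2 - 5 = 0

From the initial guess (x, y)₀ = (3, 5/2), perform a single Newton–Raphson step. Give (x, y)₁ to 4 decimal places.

(1.1202, 1.3385)

At (3, 5/2): F = (-47.5000, -16.7500).
Jacobian J = [[-2·x - 4·y, -4·x - 3], [-4·x, 2·y]].
At the point, J = [[-16.0000, -15.0000], [-12.0000, 5.0000]] (det J = -260.0000).
Solving J·Δ = −F gives Δ = (-1.8798, -1.1615).
Then the next iterate is (x, y)₁ = (1.1202, 1.3385).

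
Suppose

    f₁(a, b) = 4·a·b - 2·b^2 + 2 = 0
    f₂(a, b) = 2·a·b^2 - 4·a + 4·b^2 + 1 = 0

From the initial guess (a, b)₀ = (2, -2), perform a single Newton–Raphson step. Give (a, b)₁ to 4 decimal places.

(0.4167, -1.4167)

At (2, -2): F = (-22.0000, 25.0000).
Jacobian J = [[4·b, 4·a - 4·b], [2·b^2 - 4, 4·a·b + 8·b]].
At the point, J = [[-8.0000, 16.0000], [4.0000, -32.0000]] (det J = 192.0000).
Solving J·Δ = −F gives Δ = (-1.5833, 0.5833).
Then the next iterate is (a, b)₁ = (0.4167, -1.4167).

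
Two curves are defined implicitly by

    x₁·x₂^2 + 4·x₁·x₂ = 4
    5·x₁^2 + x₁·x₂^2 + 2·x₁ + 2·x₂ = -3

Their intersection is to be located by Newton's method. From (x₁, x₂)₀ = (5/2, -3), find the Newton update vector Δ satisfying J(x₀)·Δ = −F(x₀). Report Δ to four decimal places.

(-1.9555, -1.1267)

At (5/2, -3): F = (-11.5000, 55.7500).
Jacobian J = [[x₂^2 + 4·x₂, 2·x₁·x₂ + 4·x₁], [10·x₁ + x₂^2 + 2, 2·x₁·x₂ + 2]].
At the point, J = [[-3.0000, -5.0000], [36.0000, -13.0000]] (det J = 219.0000).
Solving J·Δ = −F gives Δ = (-1.9555, -1.1267).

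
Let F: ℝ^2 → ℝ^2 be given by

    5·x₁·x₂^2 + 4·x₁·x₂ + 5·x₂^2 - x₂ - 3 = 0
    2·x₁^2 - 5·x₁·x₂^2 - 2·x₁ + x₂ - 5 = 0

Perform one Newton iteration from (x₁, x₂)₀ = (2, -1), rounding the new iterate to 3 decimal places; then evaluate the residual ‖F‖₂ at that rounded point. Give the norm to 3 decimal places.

At (2, -1): F = (5.000, -12.000).
Jacobian J = [[5·x₂^2 + 4·x₂, 10·x₁·x₂ + 4·x₁ + 10·x₂ - 1], [4·x₁ - 5·x₂^2 - 2, -10·x₁·x₂ + 1]].
At the point, J = [[1.000, -23.000], [1.000, 21.000]] (det J = 44.000).
Solving J·Δ = −F gives Δ = (3.886, 0.386).
Then the next iterate is (x₁, x₂)₁ = (5.886, -0.614).
Re-evaluating at (5.886, -0.614): F = (-3.86204, 40.80900), so ‖F‖₂ = 40.991.

40.991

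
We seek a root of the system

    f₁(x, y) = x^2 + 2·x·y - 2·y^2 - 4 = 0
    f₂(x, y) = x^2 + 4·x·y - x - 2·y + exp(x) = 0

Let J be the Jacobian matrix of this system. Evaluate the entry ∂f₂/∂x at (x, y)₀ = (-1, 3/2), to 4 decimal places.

3.3679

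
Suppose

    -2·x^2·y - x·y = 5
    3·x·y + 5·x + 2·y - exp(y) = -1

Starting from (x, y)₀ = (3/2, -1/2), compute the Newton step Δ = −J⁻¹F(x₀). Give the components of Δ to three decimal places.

At (3/2, -1/2): F = (-2.000, 4.64347).
Jacobian J = [[-4·x·y - y, -2·x^2 - x], [3·y + 5, 3·x - exp(y) + 2]].
At the point, J = [[3.500, -6.000], [3.500, 5.89347]] (det J = 41.62714).
Solving J·Δ = −F gives Δ = (-0.386, -0.559).

(-0.386, -0.559)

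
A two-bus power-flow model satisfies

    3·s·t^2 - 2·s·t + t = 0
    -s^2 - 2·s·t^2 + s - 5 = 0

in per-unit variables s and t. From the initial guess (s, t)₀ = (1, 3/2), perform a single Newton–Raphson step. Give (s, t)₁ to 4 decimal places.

At (1, 3/2): F = (5.2500, -9.5000).
Jacobian J = [[3·t^2 - 2·t, 6·s·t - 2·s + 1], [-2·s - 2·t^2 + 1, -4·s·t]].
At the point, J = [[3.7500, 8.0000], [-5.5000, -6.0000]] (det J = 21.5000).
Solving J·Δ = −F gives Δ = (-2.0698, 0.3140).
Then the next iterate is (s, t)₁ = (-1.0698, 1.8140).

(-1.0698, 1.8140)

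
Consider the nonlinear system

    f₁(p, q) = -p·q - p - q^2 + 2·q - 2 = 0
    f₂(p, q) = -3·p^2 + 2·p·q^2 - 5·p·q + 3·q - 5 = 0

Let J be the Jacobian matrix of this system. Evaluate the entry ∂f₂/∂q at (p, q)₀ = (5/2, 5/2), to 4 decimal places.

15.5000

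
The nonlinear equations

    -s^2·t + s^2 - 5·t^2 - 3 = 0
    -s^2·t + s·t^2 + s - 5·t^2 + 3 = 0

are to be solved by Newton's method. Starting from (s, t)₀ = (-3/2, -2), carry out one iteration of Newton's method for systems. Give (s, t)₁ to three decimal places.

(-1.658, -1.165)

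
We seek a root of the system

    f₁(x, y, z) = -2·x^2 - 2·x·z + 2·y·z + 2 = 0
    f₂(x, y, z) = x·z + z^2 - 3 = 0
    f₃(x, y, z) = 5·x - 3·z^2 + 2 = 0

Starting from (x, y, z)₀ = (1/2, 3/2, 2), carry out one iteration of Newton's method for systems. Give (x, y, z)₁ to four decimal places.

(0.7097, 0.7083, 1.4624)

At (1/2, 3/2, 2): F = (5.5000, 2.0000, -7.5000).
Jacobian J = [[-4·x - 2·z, 2·z, -2·x + 2·y], [z, 0, x + 2·z], [5, 0, -6·z]].
At the point, J = [[-6.0000, 4.0000, 2.0000], [2.0000, 0.0000, 4.5000], [5.0000, 0.0000, -12.0000]] (det J = 186.0000).
Solving J·Δ = −F gives Δ = (0.2097, -0.7917, -0.5376).
Then the next iterate is (x, y, z)₁ = (0.7097, 0.7083, 1.4624).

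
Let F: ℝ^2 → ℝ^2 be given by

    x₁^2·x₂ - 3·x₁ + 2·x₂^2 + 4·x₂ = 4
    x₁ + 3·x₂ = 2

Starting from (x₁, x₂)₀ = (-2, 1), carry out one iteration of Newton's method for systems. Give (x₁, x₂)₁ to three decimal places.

At (-2, 1): F = (12.000, -1.000).
Jacobian J = [[2·x₁·x₂ - 3, x₁^2 + 4·x₂ + 4], [1, 3]].
At the point, J = [[-7.000, 12.000], [1.000, 3.000]] (det J = -33.000).
Solving J·Δ = −F gives Δ = (1.455, -0.152).
Then the next iterate is (x₁, x₂)₁ = (-0.545, 0.848).

(-0.545, 0.848)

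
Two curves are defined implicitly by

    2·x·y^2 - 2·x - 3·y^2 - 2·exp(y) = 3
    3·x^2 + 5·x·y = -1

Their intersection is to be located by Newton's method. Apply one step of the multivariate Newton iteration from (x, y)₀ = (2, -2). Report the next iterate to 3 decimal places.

(2.913, -1.483)

At (2, -2): F = (-3.27067, -7.000).
Jacobian J = [[2·y^2 - 2, 4·x·y - 6·y - 2·exp(y)], [6·x + 5·y, 5·x]].
At the point, J = [[6.000, -4.27067], [2.000, 10.000]] (det J = 68.54134).
Solving J·Δ = −F gives Δ = (0.913, 0.517).
Then the next iterate is (x, y)₁ = (2.913, -1.483).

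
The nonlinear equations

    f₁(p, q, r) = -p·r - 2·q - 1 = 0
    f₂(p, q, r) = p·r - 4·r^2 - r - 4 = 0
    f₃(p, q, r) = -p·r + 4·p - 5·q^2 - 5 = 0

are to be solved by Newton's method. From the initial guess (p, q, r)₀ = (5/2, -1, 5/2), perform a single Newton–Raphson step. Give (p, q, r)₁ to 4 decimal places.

At (5/2, -1, 5/2): F = (-5.2500, -25.2500, -6.2500).
Jacobian J = [[-r, -2, -p], [r, 0, p - 8·r - 1], [-r + 4, -10·q, -p]].
At the point, J = [[-2.5000, -2.0000, -2.5000], [2.5000, 0.0000, -18.5000], [1.5000, 10.0000, -2.5000]] (det J = -482.0000).
Solving J·Δ = −F gives Δ = (-0.9232, 0.3911, -1.4896).
Then the next iterate is (p, q, r)₁ = (1.5768, -0.6089, 1.0104).

(1.5768, -0.6089, 1.0104)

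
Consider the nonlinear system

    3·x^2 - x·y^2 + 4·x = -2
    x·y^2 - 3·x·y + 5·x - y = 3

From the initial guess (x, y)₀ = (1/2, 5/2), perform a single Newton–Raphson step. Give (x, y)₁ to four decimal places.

(1.4667, 3.4400)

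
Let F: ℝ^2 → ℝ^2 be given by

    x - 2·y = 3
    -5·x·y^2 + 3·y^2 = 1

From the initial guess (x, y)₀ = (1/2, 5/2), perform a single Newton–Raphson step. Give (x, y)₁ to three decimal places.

At (1/2, 5/2): F = (-7.500, 2.125).
Jacobian J = [[1, -2], [-5·y^2, -10·x·y + 6·y]].
At the point, J = [[1.000, -2.000], [-31.250, 2.500]] (det J = -60.000).
Solving J·Δ = −F gives Δ = (-0.242, -3.871).
Then the next iterate is (x, y)₁ = (0.258, -1.371).

(0.258, -1.371)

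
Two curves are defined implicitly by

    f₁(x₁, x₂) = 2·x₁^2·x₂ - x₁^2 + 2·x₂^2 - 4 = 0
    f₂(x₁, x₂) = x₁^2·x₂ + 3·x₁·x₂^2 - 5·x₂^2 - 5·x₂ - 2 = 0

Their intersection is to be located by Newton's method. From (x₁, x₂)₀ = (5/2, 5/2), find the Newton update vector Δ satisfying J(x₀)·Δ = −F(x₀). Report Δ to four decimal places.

(0.1956, -1.6628)

At (5/2, 5/2): F = (33.5000, 16.7500).
Jacobian J = [[4·x₁·x₂ - 2·x₁, 2·x₁^2 + 4·x₂], [2·x₁·x₂ + 3·x₂^2, x₁^2 + 6·x₁·x₂ - 10·x₂ - 5]].
At the point, J = [[20.0000, 22.5000], [31.2500, 13.7500]] (det J = -428.1250).
Solving J·Δ = −F gives Δ = (0.1956, -1.6628).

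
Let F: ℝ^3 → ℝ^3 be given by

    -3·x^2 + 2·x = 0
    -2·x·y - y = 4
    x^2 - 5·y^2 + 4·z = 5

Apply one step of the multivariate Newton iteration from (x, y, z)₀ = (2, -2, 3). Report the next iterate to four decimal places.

(1.2000, -1.4400, 3.2500)

At (2, -2, 3): F = (-8.0000, 6.0000, -9.0000).
Jacobian J = [[-6·x + 2, 0, 0], [-2·y, -2·x - 1, 0], [2·x, -10·y, 4]].
At the point, J = [[-10.0000, 0.0000, 0.0000], [4.0000, -5.0000, 0.0000], [4.0000, 20.0000, 4.0000]] (det J = 200.0000).
Solving J·Δ = −F gives Δ = (-0.8000, 0.5600, 0.2500).
Then the next iterate is (x, y, z)₁ = (1.2000, -1.4400, 3.2500).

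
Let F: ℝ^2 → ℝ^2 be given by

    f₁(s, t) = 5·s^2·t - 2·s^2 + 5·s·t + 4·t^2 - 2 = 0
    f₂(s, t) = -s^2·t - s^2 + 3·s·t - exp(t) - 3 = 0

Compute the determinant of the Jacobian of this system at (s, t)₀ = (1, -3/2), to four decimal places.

-54.0871

J = [[10·s·t - 4·s + 5·t, 5·s^2 + 5·s + 8·t], [-2·s·t - 2·s + 3·t, -s^2 + 3·s - exp(t)]].
At the point, J = [[-26.5000, -2.0000], [-3.5000, 1.776870]].
det J = -54.0871.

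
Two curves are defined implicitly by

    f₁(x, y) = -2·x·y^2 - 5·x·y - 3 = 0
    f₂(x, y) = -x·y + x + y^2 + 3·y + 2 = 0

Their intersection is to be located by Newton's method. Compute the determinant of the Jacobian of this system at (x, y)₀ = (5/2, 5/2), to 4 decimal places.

-193.7500

J = [[-2·y^2 - 5·y, -4·x·y - 5·x], [-y + 1, -x + 2·y + 3]].
At the point, J = [[-25.0000, -37.5000], [-1.5000, 5.5000]].
det J = -193.7500.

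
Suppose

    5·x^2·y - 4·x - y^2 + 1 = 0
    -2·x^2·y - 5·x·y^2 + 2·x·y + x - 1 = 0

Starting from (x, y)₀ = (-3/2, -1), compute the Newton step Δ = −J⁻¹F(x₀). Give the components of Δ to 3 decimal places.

(-0.537, 0.842)

At (-3/2, -1): F = (-5.250, 12.500).
Jacobian J = [[10·x·y - 4, 5·x^2 - 2·y], [-4·x·y - 5·y^2 + 2·y + 1, -2·x^2 - 10·x·y + 2·x]].
At the point, J = [[11.000, 13.250], [-12.000, -22.500]] (det J = -88.500).
Solving J·Δ = −F gives Δ = (-0.537, 0.842).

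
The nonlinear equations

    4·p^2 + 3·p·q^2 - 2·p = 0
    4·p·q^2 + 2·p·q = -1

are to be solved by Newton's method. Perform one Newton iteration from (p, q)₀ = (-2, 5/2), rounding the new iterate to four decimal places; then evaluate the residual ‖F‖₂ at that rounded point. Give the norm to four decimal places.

At (-2, 5/2): F = (-17.5000, -59.0000).
Jacobian J = [[8·p + 3·q^2 - 2, 6·p·q], [4·q^2 + 2·q, 8·p·q + 2·p]].
At the point, J = [[0.7500, -30.0000], [30.0000, -44.0000]] (det J = 867.0000).
Solving J·Δ = −F gives Δ = (1.1534, -0.5545).
Then the next iterate is (p, q)₁ = (-0.8466, 1.9455).
Re-evaluating at (-0.8466, 1.9455): F = (-5.052941, -15.111544), so ‖F‖₂ = 15.9340.

15.9340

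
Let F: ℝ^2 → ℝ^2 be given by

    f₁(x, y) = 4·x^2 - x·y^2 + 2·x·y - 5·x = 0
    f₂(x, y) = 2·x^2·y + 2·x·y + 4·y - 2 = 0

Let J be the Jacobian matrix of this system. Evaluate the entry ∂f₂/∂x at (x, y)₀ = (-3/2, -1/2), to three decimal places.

∂f₂/∂x = 4·x·y + 2·y.
At (-3/2, -1/2) this is 2.000.

2.000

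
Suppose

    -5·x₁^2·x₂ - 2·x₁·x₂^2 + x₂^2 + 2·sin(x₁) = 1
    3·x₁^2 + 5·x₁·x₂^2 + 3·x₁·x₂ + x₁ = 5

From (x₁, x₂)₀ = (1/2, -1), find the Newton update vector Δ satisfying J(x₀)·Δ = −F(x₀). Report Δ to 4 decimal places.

(-0.8387, -2.2235)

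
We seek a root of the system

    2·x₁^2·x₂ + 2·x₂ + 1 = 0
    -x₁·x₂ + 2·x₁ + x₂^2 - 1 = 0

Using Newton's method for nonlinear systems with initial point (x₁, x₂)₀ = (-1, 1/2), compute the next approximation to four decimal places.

At (-1, 1/2): F = (3.0000, -2.2500).
Jacobian J = [[4·x₁·x₂, 2·x₁^2 + 2], [-x₂ + 2, -x₁ + 2·x₂]].
At the point, J = [[-2.0000, 4.0000], [1.5000, 2.0000]] (det J = -10.0000).
Solving J·Δ = −F gives Δ = (1.5000, 0.0000).
Then the next iterate is (x₁, x₂)₁ = (0.5000, 0.5000).

(0.5000, 0.5000)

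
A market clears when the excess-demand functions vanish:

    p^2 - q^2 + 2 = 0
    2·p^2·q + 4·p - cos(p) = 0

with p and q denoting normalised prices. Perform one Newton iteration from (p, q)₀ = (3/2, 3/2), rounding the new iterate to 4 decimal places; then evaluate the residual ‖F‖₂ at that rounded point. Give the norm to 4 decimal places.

At (3/2, 3/2): F = (2.0000, 12.679263).
Jacobian J = [[2·p, -2·q], [4·p·q + sin(p) + 4, 2·p^2]].
At the point, J = [[3.0000, -3.0000], [13.997495, 4.5000]] (det J = 55.492485).
Solving J·Δ = −F gives Δ = (-0.8476, -0.1810).
Then the next iterate is (p, q)₁ = (0.6524, 1.3190).
Re-evaluating at (0.6524, 1.3190): F = (0.685865, 2.937772), so ‖F‖₂ = 3.0168.

3.0168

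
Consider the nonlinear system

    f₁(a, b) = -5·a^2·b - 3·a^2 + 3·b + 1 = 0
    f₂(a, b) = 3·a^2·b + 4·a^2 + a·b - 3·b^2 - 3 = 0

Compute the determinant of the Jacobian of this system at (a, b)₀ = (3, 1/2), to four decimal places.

516.0000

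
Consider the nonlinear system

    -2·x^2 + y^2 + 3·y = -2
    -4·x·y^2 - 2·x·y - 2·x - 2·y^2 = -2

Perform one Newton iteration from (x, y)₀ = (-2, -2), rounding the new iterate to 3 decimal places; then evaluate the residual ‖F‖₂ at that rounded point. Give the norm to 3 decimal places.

At (-2, -2): F = (-8.000, 22.000).
Jacobian J = [[-4·x, 2·y + 3], [-4·y^2 - 2·y - 2, -8·x·y - 2·x - 4·y]].
At the point, J = [[8.000, -1.000], [-14.000, -20.000]] (det J = -174.000).
Solving J·Δ = −F gives Δ = (1.046, 0.368).
Then the next iterate is (x, y)₁ = (-0.954, -1.632).
Re-evaluating at (-0.954, -1.632): F = (-2.05281, 5.63092), so ‖F‖₂ = 5.993.

5.993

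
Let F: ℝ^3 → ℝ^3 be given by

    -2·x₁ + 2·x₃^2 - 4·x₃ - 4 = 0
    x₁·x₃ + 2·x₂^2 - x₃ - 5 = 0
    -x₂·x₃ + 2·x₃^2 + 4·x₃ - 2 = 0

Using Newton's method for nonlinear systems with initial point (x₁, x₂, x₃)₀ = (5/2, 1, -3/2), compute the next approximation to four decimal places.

(2.9436, 2.4559, -1.4387)

At (5/2, 1, -3/2): F = (1.5000, -5.2500, -2.0000).
Jacobian J = [[-2, 0, 4·x₃ - 4], [x₃, 4·x₂, x₁ - 1], [0, -x₃, -x₂ + 4·x₃ + 4]].
At the point, J = [[-2.0000, 0.0000, -10.0000], [-1.5000, 4.0000, 1.5000], [0.0000, 1.5000, -3.0000]] (det J = 51.0000).
Solving J·Δ = −F gives Δ = (0.4436, 1.4559, 0.0613).
Then the next iterate is (x₁, x₂, x₃)₁ = (2.9436, 2.4559, -1.4387).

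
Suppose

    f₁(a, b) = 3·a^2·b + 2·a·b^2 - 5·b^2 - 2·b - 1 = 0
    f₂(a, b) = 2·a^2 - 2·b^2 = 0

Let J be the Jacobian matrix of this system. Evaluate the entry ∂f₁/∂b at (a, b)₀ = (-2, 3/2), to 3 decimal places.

∂f₁/∂b = 3·a^2 + 4·a·b - 10·b - 2.
At (-2, 3/2) this is -17.000.

-17.000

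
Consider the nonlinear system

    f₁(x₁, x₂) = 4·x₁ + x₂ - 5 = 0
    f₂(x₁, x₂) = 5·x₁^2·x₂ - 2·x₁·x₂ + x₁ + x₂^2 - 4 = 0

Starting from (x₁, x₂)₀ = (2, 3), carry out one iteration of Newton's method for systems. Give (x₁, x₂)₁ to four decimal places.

(-0.3333, 6.3333)

At (2, 3): F = (6.0000, 55.0000).
Jacobian J = [[4, 1], [10·x₁·x₂ - 2·x₂ + 1, 5·x₁^2 - 2·x₁ + 2·x₂]].
At the point, J = [[4.0000, 1.0000], [55.0000, 22.0000]] (det J = 33.0000).
Solving J·Δ = −F gives Δ = (-2.3333, 3.3333).
Then the next iterate is (x₁, x₂)₁ = (-0.3333, 6.3333).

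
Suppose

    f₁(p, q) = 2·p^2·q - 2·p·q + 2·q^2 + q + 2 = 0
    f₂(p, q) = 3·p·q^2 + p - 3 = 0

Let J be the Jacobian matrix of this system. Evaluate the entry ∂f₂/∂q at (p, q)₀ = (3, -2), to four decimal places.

∂f₂/∂q = 6·p·q.
At (3, -2) this is -36.0000.

-36.0000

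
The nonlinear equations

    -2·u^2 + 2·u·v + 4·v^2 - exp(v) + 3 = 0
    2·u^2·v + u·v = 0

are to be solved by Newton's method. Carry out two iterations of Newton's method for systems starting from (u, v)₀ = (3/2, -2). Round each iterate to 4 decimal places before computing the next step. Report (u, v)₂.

(0.8100, -0.4064)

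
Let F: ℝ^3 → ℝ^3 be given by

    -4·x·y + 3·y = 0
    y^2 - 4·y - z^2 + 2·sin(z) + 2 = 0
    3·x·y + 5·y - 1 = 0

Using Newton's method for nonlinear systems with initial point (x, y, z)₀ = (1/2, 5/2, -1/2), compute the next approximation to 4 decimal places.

(0.5138, 0.1379, 1.4313)

At (1/2, 5/2, -1/2): F = (2.5000, -2.958851, 15.2500).
Jacobian J = [[-4·y, -4·x + 3, 0], [0, 2·y - 4, -2·z + 2·cos(z)], [3·y, 3·x + 5, 0]].
At the point, J = [[-10.0000, 1.0000, 0.0000], [0.0000, 1.0000, 2.755165], [7.5000, 6.5000, 0.0000]] (det J = 199.749471).
Solving J·Δ = −F gives Δ = (0.0138, -2.3621, 1.9313).
Then the next iterate is (x, y, z)₁ = (0.5138, 0.1379, 1.4313).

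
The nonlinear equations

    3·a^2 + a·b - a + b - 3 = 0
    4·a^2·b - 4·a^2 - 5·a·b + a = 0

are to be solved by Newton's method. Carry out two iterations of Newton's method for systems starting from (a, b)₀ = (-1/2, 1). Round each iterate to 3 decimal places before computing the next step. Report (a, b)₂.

At (-1/2, 1): F = (-1.250, 2.000).
Jacobian J = [[6·a + b - 1, a + 1], [8·a·b - 8·a - 5·b + 1, 4·a^2 - 5·a]].
At the point, J = [[-3.000, 0.500], [-4.000, 3.500]] (det J = -8.500).
Solving J·Δ = −F gives Δ = (-0.632, -1.294).
Then the next iterate is (a, b)₁ = (-1.132, -0.294).
Round to (-1.132, -0.294) and repeat: F = (2.01508, -9.42869), J = [[-8.086, -0.132], [14.18846, 10.78570]].
Δ = (0.240, 0.558), so (a, b)₂ = (-0.892, 0.264).

(-0.892, 0.264)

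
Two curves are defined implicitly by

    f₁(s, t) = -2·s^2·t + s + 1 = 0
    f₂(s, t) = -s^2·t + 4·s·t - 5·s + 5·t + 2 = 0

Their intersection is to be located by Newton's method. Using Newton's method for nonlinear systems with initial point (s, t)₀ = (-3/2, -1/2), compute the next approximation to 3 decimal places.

(-0.102, -0.732)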